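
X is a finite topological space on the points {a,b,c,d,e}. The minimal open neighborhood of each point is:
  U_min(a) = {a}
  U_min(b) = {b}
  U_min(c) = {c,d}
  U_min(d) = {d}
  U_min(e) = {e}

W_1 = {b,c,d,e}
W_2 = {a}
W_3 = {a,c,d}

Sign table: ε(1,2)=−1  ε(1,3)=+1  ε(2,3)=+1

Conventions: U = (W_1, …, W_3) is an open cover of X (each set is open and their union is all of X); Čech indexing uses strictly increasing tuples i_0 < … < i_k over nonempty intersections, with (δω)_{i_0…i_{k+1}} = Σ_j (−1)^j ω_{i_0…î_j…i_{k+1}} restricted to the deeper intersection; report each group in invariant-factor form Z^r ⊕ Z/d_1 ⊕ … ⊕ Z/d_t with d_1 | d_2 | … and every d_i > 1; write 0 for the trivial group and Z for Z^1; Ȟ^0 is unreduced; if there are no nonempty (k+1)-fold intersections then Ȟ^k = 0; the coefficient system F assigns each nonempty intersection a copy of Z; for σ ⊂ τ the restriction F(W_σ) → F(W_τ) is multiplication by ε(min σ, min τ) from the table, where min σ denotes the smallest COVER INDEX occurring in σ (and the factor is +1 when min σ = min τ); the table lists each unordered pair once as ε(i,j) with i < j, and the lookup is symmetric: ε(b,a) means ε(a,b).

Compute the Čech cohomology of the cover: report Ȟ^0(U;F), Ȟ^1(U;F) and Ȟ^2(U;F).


intersection data:
  W13={c,d} W23={a}
C dims 3,2; δ0: rk 2, SNF 1^2
Ȟ^0 = (3 − 2) − 0 = 1, so Ȟ^0 ≅ Z
Ȟ^1 = (2 − 0) − 2 = 0, so Ȟ^1 ≅ 0
Ȟ^2 = (0 − 0) − 0 = 0, so Ȟ^2 ≅ 0

Ȟ^0 ≅ Z, Ȟ^1 ≅ 0, Ȟ^2 ≅ 0


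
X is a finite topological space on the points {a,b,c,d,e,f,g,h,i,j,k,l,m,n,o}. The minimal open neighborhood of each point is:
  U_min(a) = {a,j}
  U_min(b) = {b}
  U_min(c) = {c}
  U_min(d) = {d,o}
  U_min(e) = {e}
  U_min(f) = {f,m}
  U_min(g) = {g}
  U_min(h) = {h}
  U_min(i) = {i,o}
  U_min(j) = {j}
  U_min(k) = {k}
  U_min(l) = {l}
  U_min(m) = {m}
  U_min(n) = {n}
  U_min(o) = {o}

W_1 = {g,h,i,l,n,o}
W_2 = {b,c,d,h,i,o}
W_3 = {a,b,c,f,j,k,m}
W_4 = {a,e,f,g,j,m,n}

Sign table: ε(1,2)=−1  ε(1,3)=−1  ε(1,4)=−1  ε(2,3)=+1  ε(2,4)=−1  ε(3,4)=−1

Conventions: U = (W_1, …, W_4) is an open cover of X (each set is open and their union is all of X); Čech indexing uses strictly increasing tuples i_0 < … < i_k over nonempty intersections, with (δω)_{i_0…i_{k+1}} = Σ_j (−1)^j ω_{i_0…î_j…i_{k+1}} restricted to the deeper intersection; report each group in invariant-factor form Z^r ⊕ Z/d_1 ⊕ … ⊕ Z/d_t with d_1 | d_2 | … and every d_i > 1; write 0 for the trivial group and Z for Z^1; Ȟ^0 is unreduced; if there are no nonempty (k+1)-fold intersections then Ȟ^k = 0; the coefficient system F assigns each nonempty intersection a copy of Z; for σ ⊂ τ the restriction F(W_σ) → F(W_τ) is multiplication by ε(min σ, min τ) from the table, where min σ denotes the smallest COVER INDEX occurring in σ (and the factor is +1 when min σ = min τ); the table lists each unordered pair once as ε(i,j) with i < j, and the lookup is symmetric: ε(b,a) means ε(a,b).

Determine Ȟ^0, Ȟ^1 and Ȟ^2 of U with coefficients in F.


Ȟ^0 = 0, Ȟ^1 = Z/2, Ȟ^2 = 0

nonempty intersections:
  W12={h,i,o} W14={g,n} W23={b,c} W34={a,f,j,m}
C dims 4,4; δ0: rk 4, SNF 1^3·2
Ȟ^0: (4−4)−0=0 ⇒ 0
Ȟ^1: (4−0)−4=0 plus torsion [2] ⇒ Z/2
Ȟ^2: (0−0)−0=0 ⇒ 0


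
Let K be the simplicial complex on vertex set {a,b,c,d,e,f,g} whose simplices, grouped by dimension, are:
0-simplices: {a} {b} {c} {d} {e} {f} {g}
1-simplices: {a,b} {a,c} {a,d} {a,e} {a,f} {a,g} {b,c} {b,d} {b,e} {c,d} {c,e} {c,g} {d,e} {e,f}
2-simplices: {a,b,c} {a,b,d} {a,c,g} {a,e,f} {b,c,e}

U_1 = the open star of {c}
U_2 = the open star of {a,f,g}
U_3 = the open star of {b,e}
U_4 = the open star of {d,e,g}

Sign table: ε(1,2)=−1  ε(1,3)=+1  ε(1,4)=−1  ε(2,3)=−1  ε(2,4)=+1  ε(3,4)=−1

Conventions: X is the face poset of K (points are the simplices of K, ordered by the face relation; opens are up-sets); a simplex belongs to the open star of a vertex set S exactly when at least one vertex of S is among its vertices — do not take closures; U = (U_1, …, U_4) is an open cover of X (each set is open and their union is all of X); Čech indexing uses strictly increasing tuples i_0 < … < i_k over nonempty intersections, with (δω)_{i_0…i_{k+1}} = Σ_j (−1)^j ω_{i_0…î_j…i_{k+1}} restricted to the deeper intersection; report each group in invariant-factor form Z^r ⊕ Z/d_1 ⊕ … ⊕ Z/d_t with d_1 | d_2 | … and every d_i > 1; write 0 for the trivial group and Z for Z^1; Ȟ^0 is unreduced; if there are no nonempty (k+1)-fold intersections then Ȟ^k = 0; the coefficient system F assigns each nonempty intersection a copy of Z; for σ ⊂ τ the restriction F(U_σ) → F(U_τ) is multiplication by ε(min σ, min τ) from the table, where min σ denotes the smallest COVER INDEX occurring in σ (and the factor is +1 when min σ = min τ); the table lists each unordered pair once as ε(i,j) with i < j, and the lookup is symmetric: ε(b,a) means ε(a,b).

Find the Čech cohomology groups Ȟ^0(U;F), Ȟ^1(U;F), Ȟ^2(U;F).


intersection data:
  U1={{c},{a,c},{b,c},{c,d},{c,e},{c,g},{a,b,c},{a,c,g},{b,c,e}} U2={{a},{f},{g},{a,b},{a,c},{a,d},{a,e},{a,f},{a,g},{c,g},{e,f},{a,b,c},{a,b,d},{a,c,g},{a,e,f}} U3={{b},{e},{a,b},{a,e},{b,c},{b,d},{b,e},{c,e},{d,e},{e,f},{a,b,c},{a,b,d},{a,e,f},{b,c,e}} U4={{d},{e},{g},{a,d},{a,e},{a,g},{b,d},{b,e},{c,d},{c,e},{c,g},{d,e},{e,f},{a,b,d},{a,c,g},{a,e,f},{b,c,e}}
  U12={{a,c},{c,g},{a,b,c},{a,c,g}} U13={{b,c},{c,e},{a,b,c},{b,c,e}} U14={{c,d},{c,e},{c,g},{a,c,g},{b,c,e}} U23={{a,b},{a,e},{e,f},{a,b,c},{a,b,d},{a,e,f}} U24={{g},{a,d},{a,e},{a,g},{c,g},{e,f},{a,b,d},{a,c,g},{a,e,f}} U34={{e},{a,e},{b,d},{b,e},{c,e},{d,e},{e,f},{a,b,d},{a,e,f},{b,c,e}}
  U123={{a,b,c}} U124={{c,g},{a,c,g}} U134={{c,e},{b,c,e}} U234={{a,e},{e,f},{a,b,d},{a,e,f}}
C dims 4,6,4; δ0: rk 3, SNF 1^3; δ1: rk 3, SNF 1^3
Ȟ^0 = (4 − 3) − 0 = 1, so Ȟ^0 ≅ Z
Ȟ^1 = (6 − 3) − 3 = 0, so Ȟ^1 ≅ 0
Ȟ^2 = (4 − 0) − 3 = 1, so Ȟ^2 ≅ Z

Ȟ^0 ≅ Z,  Ȟ^1 ≅ 0,  Ȟ^2 ≅ Z


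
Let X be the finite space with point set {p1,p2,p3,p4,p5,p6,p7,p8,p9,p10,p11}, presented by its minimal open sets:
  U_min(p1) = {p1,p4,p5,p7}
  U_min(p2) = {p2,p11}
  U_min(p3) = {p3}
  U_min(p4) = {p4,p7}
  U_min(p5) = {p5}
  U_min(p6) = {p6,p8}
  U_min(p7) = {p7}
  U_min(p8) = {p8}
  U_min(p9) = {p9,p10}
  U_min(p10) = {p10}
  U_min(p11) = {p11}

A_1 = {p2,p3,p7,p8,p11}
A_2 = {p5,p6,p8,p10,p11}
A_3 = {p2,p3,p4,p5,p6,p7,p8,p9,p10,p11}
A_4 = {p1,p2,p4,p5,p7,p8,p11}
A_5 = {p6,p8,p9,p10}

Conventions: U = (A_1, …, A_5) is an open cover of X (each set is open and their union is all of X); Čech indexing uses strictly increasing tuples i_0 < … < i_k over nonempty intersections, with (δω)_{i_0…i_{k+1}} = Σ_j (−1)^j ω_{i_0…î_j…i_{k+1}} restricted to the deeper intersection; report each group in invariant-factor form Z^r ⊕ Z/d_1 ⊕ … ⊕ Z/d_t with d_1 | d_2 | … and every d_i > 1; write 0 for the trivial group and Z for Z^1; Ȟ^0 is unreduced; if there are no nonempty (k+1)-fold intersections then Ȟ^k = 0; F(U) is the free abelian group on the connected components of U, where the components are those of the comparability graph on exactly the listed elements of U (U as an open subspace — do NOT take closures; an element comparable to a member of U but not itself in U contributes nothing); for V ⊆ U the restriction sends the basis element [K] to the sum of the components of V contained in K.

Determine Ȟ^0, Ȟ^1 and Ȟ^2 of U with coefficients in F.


intersection data:
  A12={p8,p11} A13={p2,p3,p7,p8,p11} A14={p2,p7,p8,p11} A15={p8} A23={p5,p6,p8,p10,p11} A24={p5,p8,p11} A25={p6,p8,p10} A34={p2,p4,p5,p7,p8,p11} A35={p6,p8,p9,p10} A45={p8}
  A123={p8,p11} A124={p8,p11} A125={p8} A134={p2,p7,p8,p11} A135={p8} A145={p8} A234={p5,p8,p11} A235={p6,p8,p10} A245={p8} A345={p8}
  A1234={p8,p11} A1235={p8} A1245={p8} A1345={p8} A2345={p8}
  A12345={p8}
components per intersection:
  A1: {p2,p11} {p3} {p7} {p8}
  A2: {p5} {p6,p8} {p10} {p11}
  A3: {p2,p11} {p3} {p4,p7} {p5} {p6,p8} {p9,p10}
  A4: {p1,p4,p5,p7} {p2,p11} {p8}
  A5: {p6,p8} {p9,p10}
  A12: {p8} {p11}
  A13: {p2,p11} {p3} {p7} {p8}
  A14: {p2,p11} {p7} {p8}
  A15: {p8}
  A23: {p5} {p6,p8} {p10} {p11}
  A24: {p5} {p8} {p11}
  A25: {p6,p8} {p10}
  A34: {p2,p11} {p4,p7} {p5} {p8}
  A35: {p6,p8} {p9,p10}
  A45: {p8}
  A123: {p8} {p11}
  A124: {p8} {p11}
  A125: {p8}
  A134: {p2,p11} {p7} {p8}
  A135: {p8}
  A145: {p8}
  A234: {p5} {p8} {p11}
  A235: {p6,p8} {p10}
  A245: {p8}
  A345: {p8}
  A1234: {p8} {p11}
  A1235: {p8}
  A1245: {p8}
  A1345: {p8}
  A2345: {p8}
  A12345: {p8}
C dims 19,26,17,6; δ0: rk 14, SNF 1^14; δ1: rk 12, SNF 1^12; δ2: rk 5, SNF 1^5
Ȟ^0 = (19 − 14) − 0 = 5, so Ȟ^0 ≅ Z^5
Ȟ^1 = (26 − 12) − 14 = 0, so Ȟ^1 ≅ 0
Ȟ^2 = (17 − 5) − 12 = 0, so Ȟ^2 ≅ 0

Ȟ^0(U;F) ≅ Z^5; Ȟ^1(U;F) ≅ 0; Ȟ^2(U;F) ≅ 0


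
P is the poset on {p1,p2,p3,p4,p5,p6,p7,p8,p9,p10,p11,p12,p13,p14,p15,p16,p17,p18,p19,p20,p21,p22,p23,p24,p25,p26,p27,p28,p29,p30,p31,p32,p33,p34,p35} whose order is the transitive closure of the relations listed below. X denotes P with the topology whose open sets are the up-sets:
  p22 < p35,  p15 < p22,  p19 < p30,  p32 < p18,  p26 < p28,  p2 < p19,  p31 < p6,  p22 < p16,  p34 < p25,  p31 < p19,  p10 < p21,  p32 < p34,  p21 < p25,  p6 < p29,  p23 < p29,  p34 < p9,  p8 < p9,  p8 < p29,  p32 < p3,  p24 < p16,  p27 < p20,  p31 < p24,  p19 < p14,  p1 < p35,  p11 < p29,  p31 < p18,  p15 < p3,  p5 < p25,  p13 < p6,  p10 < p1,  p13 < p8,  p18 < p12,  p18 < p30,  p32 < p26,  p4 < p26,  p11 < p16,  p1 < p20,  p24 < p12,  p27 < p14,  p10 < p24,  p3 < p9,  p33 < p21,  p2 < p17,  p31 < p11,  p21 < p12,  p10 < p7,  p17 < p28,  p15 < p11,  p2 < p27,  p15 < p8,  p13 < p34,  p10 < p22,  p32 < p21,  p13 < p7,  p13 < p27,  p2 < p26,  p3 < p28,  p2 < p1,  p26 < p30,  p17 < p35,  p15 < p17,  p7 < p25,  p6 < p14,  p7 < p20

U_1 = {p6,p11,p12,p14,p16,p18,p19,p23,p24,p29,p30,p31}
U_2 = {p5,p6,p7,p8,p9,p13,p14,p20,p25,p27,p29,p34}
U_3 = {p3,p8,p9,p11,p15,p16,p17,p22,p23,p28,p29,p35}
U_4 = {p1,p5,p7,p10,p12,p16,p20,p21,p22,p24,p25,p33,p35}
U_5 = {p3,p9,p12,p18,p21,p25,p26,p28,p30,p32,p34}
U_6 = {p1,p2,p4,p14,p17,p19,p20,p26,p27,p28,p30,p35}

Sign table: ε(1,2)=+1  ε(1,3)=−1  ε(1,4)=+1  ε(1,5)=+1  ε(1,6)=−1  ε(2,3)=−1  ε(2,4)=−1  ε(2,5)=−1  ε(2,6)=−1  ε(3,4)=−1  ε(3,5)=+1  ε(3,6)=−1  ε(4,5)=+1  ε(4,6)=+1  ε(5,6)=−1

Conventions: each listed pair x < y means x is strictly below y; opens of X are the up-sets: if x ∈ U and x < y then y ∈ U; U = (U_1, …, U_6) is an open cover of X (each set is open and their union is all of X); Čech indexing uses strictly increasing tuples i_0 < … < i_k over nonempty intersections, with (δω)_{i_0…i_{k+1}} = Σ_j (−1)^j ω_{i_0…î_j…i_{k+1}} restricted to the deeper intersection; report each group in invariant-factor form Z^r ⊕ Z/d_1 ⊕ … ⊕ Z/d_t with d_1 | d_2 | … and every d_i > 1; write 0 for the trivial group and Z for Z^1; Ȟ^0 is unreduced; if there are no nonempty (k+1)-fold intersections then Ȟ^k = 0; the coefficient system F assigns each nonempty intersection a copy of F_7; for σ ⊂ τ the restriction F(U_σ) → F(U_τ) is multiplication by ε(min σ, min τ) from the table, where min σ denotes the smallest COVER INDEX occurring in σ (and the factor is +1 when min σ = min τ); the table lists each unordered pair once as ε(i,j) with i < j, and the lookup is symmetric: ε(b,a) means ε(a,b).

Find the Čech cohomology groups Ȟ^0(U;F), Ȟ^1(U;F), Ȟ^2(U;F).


Ȟ^0 = 0,  Ȟ^1 = 0,  Ȟ^2 = Z/7

nonempty overlaps:
  U12={p6,p14,p29} U13={p11,p16,p23,p29} U14={p12,p16,p24} U15={p12,p18,p30} U16={p14,p19,p30} U23={p8,p9,p29} U24={p5,p7,p20,p25} U25={p9,p25,p34} U26={p14,p20,p27} U34={p16,p22,p35} U35={p3,p9,p28} U36={p17,p28,p35} U45={p12,p21,p25} U46={p1,p20,p35} U56={p26,p28,p30}
  U123={p29} U126={p14} U134={p16} U145={p12} U156={p30} U235={p9} U245={p25} U246={p20} U346={p35} U356={p28}
C dims 6,15,10; δ0: rk_F7 6; δ1: rk_F7 9
degree 0: 6−6−0 = 0 → Ȟ^0 ≅ 0
degree 1: 15−9−6 = 0 → Ȟ^1 ≅ 0
degree 2: 10−0−9 = 1 → Ȟ^2 ≅ Z/7


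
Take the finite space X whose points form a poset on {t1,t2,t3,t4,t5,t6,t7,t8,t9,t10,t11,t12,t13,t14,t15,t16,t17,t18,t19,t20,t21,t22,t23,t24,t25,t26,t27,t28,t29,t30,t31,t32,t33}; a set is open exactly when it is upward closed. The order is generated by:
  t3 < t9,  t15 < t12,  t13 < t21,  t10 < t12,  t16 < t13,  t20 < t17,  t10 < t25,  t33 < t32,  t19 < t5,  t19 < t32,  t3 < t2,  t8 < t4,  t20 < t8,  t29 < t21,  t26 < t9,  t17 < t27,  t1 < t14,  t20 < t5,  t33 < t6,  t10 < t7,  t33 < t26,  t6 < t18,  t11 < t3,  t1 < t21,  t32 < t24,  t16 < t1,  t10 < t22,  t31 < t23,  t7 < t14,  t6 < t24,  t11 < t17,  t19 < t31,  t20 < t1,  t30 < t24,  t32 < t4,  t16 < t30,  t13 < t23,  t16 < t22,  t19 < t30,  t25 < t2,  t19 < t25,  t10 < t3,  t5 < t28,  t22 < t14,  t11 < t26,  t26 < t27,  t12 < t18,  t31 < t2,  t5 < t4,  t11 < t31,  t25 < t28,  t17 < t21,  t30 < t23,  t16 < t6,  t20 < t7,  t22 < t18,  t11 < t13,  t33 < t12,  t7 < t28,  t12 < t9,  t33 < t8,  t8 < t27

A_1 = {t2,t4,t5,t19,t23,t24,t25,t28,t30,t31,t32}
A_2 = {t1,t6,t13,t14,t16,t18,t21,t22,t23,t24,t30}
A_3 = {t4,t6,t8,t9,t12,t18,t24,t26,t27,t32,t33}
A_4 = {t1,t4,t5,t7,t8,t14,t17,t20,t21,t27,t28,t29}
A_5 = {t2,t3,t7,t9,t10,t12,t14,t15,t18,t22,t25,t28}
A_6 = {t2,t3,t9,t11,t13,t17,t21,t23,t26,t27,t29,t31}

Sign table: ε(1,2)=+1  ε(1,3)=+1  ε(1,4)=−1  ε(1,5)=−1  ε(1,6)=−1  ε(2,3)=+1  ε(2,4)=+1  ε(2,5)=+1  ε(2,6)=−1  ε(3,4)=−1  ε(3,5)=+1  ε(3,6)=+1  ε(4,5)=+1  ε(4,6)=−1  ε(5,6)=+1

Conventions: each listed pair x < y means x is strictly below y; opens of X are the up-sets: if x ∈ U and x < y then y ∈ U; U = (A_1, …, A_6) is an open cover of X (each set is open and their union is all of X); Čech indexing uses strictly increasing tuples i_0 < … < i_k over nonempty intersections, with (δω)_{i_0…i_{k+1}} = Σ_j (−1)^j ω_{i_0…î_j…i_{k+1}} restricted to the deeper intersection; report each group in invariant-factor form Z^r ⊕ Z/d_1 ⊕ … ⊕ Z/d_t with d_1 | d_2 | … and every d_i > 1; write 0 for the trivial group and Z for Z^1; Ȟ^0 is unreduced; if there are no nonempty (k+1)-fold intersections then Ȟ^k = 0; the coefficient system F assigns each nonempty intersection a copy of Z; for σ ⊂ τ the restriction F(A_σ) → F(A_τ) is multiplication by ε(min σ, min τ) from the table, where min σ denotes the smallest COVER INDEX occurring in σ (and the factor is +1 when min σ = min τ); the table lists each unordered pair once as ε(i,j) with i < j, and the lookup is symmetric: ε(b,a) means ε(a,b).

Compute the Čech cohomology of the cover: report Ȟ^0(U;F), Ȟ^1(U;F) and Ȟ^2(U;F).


nonempty intersections:
  A12={t23,t24,t30} A13={t4,t24,t32} A14={t4,t5,t28} A15={t2,t25,t28} A16={t2,t23,t31} A23={t6,t18,t24} A24={t1,t14,t21} A25={t14,t18,t22} A26={t13,t21,t23} A34={t4,t8,t27} A35={t9,t12,t18} A36={t9,t26,t27} A45={t7,t14,t28} A46={t17,t21,t27,t29} A56={t2,t3,t9}
  A123={t24} A126={t23} A134={t4} A145={t28} A156={t2} A235={t18} A245={t14} A246={t21} A346={t27} A356={t9}
C dims 6,15,10; δ0: rk 6, SNF 1^5·2; δ1: rk 9, SNF 1^9
Ȟ^0: (6−6)−0=0 ⇒ 0
Ȟ^1: (15−9)−6=0 plus torsion [2] ⇒ Z/2
Ȟ^2: (10−0)−9=1 ⇒ Z

Ȟ^0 ≅ 0,  Ȟ^1 ≅ Z/2,  Ȟ^2 ≅ Z


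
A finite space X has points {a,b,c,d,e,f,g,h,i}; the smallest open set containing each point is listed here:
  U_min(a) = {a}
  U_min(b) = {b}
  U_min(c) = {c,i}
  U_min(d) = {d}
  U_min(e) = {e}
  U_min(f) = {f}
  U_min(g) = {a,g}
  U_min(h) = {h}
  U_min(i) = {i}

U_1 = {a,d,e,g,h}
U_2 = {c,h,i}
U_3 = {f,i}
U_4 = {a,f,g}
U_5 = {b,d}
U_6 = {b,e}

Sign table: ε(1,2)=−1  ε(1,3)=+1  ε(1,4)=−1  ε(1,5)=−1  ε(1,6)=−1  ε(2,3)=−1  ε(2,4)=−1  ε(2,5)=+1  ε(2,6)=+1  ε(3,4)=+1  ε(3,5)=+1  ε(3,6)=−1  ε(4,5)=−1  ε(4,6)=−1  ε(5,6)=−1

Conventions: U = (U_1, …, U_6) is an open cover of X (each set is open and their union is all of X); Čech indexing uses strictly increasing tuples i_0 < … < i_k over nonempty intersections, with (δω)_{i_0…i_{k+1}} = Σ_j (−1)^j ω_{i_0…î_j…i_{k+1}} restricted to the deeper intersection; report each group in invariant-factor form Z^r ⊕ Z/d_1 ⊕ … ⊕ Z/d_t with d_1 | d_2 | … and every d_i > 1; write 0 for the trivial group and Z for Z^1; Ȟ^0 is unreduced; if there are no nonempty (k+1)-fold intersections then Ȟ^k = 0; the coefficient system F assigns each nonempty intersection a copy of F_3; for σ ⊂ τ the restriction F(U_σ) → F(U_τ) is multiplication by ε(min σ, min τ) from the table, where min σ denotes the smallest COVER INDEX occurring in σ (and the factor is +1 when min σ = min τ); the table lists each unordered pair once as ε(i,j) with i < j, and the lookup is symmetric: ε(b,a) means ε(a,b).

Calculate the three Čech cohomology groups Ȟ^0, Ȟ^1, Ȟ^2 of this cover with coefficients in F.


nerve of the cover:
  U12={h} U14={a,g} U15={d} U16={e} U23={i} U34={f} U56={b}
C dims 6,7; δ0: rk_F3 6
Ȟ^0 = (6 − 6) − 0 = 0, so Ȟ^0 ≅ 0
Ȟ^1 = (7 − 0) − 6 = 1, so Ȟ^1 ≅ Z/3
Ȟ^2 = (0 − 0) − 0 = 0, so Ȟ^2 ≅ 0

Ȟ^0 = 0,  Ȟ^1 = Z/3,  Ȟ^2 = 0


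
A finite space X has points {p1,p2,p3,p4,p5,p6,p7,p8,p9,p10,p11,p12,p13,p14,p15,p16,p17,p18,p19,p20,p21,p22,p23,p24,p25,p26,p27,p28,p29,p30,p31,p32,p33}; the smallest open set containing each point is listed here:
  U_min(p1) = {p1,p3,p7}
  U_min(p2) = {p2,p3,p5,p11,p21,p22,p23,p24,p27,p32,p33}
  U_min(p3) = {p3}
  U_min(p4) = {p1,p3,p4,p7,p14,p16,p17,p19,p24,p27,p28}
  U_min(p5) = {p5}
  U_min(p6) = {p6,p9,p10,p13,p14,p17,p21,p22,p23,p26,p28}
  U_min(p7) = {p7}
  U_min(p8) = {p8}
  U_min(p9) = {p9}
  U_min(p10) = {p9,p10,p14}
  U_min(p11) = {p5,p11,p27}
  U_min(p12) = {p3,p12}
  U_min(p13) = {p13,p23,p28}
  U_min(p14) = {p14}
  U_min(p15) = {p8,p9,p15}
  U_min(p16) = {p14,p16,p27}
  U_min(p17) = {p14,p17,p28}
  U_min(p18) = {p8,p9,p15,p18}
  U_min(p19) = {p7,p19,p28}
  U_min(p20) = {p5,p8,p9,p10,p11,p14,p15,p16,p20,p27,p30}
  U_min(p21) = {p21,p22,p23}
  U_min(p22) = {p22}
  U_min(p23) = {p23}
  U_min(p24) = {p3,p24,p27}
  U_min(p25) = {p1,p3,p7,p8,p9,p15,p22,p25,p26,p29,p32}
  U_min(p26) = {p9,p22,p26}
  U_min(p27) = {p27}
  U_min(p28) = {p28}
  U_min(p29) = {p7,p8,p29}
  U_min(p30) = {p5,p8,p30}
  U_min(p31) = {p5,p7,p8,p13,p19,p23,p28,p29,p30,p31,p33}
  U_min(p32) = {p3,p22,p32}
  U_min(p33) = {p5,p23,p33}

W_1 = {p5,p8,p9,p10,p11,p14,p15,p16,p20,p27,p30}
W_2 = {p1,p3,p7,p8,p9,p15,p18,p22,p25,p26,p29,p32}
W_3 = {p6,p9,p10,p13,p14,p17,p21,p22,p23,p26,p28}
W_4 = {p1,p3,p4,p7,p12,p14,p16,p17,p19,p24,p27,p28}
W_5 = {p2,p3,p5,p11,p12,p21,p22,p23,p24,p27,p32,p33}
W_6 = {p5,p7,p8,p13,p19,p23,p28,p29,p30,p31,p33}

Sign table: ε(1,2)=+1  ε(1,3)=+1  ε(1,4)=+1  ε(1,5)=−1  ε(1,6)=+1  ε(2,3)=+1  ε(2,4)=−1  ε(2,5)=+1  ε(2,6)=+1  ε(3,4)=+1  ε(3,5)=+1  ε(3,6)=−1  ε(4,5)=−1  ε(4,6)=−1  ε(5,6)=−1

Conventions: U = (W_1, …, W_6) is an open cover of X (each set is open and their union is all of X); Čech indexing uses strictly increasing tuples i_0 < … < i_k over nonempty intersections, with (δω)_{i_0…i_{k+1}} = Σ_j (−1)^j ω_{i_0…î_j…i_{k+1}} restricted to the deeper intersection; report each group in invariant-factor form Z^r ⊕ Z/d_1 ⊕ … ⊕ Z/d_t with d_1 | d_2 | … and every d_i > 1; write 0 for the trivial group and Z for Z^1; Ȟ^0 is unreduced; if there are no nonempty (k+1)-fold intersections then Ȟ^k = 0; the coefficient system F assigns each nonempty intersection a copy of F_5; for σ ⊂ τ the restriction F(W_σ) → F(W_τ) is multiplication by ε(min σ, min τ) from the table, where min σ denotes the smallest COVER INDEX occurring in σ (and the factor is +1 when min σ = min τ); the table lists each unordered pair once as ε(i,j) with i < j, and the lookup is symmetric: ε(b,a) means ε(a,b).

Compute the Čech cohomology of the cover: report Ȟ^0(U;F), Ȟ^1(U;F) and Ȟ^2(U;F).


Ȟ^0(U;F) ≅ 0, Ȟ^1(U;F) ≅ 0 and Ȟ^2(U;F) ≅ Z/5

nerve of the cover:
  W12={p8,p9,p15} W13={p9,p10,p14} W14={p14,p16,p27} W15={p5,p11,p27} W16={p5,p8,p30} W23={p9,p22,p26} W24={p1,p3,p7} W25={p3,p22,p32} W26={p7,p8,p29} W34={p14,p17,p28} W35={p21,p22,p23} W36={p13,p23,p28} W45={p3,p12,p24,p27} W46={p7,p19,p28} W56={p5,p23,p33}
  W123={p9} W126={p8} W134={p14} W145={p27} W156={p5} W235={p22} W245={p3} W246={p7} W346={p28} W356={p23}
C dims 6,15,10; δ0: rk_F5 6; δ1: rk_F5 9
Ȟ^0 = (6 − 6) − 0 = 0, so Ȟ^0 ≅ 0
Ȟ^1 = (15 − 9) − 6 = 0, so Ȟ^1 ≅ 0
Ȟ^2 = (10 − 0) − 9 = 1, so Ȟ^2 ≅ Z/5


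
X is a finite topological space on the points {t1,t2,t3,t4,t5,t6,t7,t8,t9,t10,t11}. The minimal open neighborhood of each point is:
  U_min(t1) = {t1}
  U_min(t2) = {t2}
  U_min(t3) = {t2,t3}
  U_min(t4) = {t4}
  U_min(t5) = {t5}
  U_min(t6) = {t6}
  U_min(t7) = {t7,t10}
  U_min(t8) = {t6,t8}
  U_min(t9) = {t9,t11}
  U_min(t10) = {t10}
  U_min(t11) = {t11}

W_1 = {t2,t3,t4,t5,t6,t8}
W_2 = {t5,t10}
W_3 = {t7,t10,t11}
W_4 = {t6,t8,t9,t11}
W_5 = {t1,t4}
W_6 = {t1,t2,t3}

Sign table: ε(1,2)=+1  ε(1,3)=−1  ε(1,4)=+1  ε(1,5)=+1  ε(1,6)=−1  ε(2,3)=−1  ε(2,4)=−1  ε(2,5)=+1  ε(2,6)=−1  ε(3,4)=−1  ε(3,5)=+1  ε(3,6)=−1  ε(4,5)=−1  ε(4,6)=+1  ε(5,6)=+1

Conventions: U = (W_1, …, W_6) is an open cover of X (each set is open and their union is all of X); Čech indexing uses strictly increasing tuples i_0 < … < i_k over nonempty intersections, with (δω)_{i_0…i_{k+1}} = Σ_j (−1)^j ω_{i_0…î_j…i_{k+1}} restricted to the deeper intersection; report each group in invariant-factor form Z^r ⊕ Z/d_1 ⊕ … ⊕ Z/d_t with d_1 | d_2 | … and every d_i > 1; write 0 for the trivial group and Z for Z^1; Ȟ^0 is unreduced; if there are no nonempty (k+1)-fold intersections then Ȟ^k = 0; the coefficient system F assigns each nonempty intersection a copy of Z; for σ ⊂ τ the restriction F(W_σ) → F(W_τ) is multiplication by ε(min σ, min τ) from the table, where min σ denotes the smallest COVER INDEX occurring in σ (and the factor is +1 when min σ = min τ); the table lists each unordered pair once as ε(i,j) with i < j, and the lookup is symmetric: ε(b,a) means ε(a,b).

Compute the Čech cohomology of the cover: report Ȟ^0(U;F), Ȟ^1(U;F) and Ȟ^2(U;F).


Ȟ^0 ≅ 0; Ȟ^1 ≅ Z ⊕ Z/2; Ȟ^2 ≅ 0

nonempty intersections:
  W12={t5} W14={t6,t8} W15={t4} W16={t2,t3} W23={t10} W34={t11} W56={t1}
C dims 6,7; δ0: rk 6, SNF 1^5·2
Ȟ^0: (6−6)−0=0 ⇒ 0
Ȟ^1: (7−0)−6=1 plus torsion [2] ⇒ Z ⊕ Z/2
Ȟ^2: (0−0)−0=0 ⇒ 0


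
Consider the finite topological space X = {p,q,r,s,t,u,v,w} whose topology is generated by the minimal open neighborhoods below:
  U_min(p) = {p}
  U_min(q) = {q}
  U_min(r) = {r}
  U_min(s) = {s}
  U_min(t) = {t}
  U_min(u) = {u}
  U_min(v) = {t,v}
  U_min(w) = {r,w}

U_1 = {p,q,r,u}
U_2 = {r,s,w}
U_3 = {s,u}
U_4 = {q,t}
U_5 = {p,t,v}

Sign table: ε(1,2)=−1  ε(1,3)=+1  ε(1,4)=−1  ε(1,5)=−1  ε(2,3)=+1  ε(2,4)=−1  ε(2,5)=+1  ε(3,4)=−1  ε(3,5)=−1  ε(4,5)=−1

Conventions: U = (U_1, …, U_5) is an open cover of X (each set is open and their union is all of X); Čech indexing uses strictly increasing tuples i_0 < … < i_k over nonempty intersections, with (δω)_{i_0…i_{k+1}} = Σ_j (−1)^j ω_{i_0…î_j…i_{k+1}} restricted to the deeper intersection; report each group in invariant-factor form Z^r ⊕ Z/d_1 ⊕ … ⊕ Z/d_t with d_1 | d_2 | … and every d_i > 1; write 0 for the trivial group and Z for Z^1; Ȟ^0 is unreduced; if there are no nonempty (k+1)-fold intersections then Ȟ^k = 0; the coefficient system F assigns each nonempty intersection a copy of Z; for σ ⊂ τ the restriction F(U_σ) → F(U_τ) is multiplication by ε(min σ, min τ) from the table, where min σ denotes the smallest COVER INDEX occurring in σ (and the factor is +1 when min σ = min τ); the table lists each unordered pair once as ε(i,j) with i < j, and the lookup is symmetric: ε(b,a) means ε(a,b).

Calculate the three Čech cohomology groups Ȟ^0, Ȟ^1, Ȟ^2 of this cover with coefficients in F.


cover nerve:
  U12={r} U13={u} U14={q} U15={p} U23={s} U45={t}
C dims 5,6; δ0: rk 5, SNF 1^4·2
Ȟ^0: (5−5)−0=0 ⇒ 0
Ȟ^1: (6−0)−5=1 plus torsion [2] ⇒ Z ⊕ Z/2
Ȟ^2: (0−0)−0=0 ⇒ 0

Ȟ^0 ≅ 0; Ȟ^1 ≅ Z ⊕ Z/2; Ȟ^2 ≅ 0


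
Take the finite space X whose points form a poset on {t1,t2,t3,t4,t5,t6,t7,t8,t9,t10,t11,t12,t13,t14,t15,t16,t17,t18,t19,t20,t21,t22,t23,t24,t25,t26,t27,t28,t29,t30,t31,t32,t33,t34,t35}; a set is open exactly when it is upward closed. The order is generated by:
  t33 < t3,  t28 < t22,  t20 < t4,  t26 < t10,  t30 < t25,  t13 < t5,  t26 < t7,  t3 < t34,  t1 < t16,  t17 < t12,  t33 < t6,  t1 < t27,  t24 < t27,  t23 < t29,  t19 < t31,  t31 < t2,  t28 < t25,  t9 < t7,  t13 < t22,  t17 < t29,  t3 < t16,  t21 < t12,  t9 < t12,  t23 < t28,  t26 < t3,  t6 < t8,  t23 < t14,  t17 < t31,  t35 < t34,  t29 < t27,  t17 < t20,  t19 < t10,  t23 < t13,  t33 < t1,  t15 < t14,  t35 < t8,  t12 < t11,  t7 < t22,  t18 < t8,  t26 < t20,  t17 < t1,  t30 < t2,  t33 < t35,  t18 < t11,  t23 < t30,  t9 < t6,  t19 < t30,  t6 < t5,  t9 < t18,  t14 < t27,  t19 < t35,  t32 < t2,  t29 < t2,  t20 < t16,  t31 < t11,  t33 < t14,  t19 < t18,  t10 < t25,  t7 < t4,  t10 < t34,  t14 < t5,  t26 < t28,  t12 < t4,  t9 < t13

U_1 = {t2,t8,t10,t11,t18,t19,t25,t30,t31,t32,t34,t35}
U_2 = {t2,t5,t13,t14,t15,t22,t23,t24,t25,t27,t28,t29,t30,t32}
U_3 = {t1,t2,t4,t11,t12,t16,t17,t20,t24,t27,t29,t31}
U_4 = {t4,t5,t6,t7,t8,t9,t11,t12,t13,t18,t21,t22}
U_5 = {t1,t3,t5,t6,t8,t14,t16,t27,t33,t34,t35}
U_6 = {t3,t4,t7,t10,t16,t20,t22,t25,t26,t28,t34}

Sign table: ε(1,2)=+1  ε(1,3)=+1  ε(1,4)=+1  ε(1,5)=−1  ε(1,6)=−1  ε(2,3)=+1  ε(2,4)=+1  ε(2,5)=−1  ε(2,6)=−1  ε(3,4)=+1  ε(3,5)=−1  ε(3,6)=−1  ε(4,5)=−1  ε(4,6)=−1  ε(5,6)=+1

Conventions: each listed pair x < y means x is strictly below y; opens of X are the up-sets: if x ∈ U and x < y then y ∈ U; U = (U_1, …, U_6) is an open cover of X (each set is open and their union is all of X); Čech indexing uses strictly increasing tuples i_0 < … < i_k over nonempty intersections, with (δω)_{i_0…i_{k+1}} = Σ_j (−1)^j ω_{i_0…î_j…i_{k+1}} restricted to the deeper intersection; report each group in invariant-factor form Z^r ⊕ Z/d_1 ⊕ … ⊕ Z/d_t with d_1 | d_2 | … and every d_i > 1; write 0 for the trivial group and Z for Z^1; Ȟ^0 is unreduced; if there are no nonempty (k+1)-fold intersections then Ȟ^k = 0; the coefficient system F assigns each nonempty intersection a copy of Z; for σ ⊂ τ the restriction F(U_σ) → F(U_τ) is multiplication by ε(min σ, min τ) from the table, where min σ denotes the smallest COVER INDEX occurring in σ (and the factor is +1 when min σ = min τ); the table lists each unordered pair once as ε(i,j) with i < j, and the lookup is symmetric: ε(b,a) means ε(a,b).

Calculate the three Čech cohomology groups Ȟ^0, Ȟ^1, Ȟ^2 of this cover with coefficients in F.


Ȟ^0(U;F) ≅ Z, Ȟ^1(U;F) ≅ 0, Ȟ^2(U;F) ≅ Z/2

nonempty overlaps:
  U12={t2,t25,t30,t32} U13={t2,t11,t31} U14={t8,t11,t18} U15={t8,t34,t35} U16={t10,t25,t34} U23={t2,t24,t27,t29} U24={t5,t13,t22} U25={t5,t14,t27} U26={t22,t25,t28} U34={t4,t11,t12} U35={t1,t16,t27} U36={t4,t16,t20} U45={t5,t6,t8} U46={t4,t7,t22} U56={t3,t16,t34}
  U123={t2} U126={t25} U134={t11} U145={t8} U156={t34} U235={t27} U245={t5} U246={t22} U346={t4} U356={t16}
C dims 6,15,10; δ0: rk 5, SNF 1^5; δ1: rk 10, SNF 1^9·2
degree 0: 6−5−0 = 1 → Ȟ^0 ≅ Z
degree 1: 15−10−5 = 0 → Ȟ^1 ≅ 0
degree 2: 10−0−10 = 0 plus torsion [2] → Ȟ^2 ≅ Z/2


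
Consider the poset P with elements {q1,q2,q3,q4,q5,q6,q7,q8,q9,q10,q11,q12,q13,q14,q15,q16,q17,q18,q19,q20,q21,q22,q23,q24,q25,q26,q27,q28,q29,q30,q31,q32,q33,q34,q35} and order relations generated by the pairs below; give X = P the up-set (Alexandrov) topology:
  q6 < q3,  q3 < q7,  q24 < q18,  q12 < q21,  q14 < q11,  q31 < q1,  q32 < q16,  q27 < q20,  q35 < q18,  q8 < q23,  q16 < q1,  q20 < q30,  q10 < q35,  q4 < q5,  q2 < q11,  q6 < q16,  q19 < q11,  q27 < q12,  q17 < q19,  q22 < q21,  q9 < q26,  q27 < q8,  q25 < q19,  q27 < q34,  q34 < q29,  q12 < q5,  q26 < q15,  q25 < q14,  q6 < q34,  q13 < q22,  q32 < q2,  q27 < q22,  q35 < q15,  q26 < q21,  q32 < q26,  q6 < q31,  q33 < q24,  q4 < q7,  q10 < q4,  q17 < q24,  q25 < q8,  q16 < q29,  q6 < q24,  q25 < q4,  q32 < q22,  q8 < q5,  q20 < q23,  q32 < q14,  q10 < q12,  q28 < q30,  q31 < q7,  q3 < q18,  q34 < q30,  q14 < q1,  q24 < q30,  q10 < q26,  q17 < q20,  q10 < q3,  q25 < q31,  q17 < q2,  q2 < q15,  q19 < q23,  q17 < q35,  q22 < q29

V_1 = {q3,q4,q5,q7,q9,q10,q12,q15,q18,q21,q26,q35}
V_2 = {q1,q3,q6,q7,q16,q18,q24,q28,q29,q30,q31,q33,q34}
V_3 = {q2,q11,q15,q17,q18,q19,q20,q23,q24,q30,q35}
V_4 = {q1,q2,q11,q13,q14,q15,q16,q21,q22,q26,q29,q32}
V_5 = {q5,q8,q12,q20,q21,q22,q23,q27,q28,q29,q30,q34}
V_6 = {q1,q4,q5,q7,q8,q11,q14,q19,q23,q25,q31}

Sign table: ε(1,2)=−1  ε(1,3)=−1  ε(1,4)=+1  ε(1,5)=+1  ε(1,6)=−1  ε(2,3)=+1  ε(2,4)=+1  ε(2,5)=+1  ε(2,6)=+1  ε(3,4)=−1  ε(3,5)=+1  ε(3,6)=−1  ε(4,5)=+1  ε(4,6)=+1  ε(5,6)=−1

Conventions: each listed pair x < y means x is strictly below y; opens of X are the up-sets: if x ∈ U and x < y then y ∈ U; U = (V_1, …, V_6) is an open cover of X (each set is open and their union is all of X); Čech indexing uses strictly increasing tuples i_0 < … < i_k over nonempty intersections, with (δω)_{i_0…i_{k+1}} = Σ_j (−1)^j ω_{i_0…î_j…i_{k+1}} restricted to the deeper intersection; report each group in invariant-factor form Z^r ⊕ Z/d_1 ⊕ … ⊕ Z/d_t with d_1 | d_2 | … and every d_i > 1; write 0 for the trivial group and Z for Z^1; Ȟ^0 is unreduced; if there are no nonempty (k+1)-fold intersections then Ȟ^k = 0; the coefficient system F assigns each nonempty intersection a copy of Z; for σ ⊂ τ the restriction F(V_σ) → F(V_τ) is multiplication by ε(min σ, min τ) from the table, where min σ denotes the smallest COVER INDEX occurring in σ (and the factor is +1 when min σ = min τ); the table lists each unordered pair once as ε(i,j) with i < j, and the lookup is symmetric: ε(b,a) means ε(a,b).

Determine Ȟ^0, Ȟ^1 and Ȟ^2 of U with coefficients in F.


nonempty intersections:
  V12={q3,q7,q18} V13={q15,q18,q35} V14={q15,q21,q26} V15={q5,q12,q21} V16={q4,q5,q7} V23={q18,q24,q30} V24={q1,q16,q29} V25={q28,q29,q30,q34} V26={q1,q7,q31} V34={q2,q11,q15} V35={q20,q23,q30} V36={q11,q19,q23} V45={q21,q22,q29} V46={q1,q11,q14} V56={q5,q8,q23}
  V123={q18} V126={q7} V134={q15} V145={q21} V156={q5} V235={q30} V245={q29} V246={q1} V346={q11} V356={q23}
C dims 6,15,10; δ0: rk 6, SNF 1^5·2; δ1: rk 9, SNF 1^9
Ȟ^0: (6−6)−0=0 ⇒ 0
Ȟ^1: (15−9)−6=0 plus torsion [2] ⇒ Z/2
Ȟ^2: (10−0)−9=1 ⇒ Z

Ȟ^0(U;F) ≅ 0, Ȟ^1(U;F) ≅ Z/2 and Ȟ^2(U;F) ≅ Z


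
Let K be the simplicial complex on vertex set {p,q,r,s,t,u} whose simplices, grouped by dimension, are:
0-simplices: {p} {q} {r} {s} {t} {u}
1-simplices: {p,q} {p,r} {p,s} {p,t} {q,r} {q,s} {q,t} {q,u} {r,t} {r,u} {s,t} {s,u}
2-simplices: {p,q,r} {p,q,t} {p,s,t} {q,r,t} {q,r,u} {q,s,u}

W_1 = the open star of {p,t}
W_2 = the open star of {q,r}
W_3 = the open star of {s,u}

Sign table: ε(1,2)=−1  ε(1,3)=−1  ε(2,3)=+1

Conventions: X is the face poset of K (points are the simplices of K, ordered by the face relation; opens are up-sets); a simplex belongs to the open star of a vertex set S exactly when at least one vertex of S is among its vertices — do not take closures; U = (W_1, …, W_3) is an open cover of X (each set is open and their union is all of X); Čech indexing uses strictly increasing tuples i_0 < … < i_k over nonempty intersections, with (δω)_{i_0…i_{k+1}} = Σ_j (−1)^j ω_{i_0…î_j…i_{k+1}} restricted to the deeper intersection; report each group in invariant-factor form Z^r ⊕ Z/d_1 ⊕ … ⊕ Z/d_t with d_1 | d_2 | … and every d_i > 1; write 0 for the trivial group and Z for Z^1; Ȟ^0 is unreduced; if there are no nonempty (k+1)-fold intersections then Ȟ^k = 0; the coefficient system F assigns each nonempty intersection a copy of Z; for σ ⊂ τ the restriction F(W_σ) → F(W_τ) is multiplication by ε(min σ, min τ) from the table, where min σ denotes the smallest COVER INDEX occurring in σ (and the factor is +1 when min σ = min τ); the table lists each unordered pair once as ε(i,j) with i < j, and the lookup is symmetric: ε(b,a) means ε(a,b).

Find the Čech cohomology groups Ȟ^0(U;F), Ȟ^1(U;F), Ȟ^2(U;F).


nerve of the cover:
  W1={{p},{t},{p,q},{p,r},{p,s},{p,t},{q,t},{r,t},{s,t},{p,q,r},{p,q,t},{p,s,t},{q,r,t}} W2={{q},{r},{p,q},{p,r},{q,r},{q,s},{q,t},{q,u},{r,t},{r,u},{p,q,r},{p,q,t},{q,r,t},{q,r,u},{q,s,u}} W3={{s},{u},{p,s},{q,s},{q,u},{r,u},{s,t},{s,u},{p,s,t},{q,r,u},{q,s,u}}
  W12={{p,q},{p,r},{q,t},{r,t},{p,q,r},{p,q,t},{q,r,t}} W13={{p,s},{s,t},{p,s,t}} W23={{q,s},{q,u},{r,u},{q,r,u},{q,s,u}}
C dims 3,3; δ0: rk 2, SNF 1^2
Ȟ^0 = (3 − 2) − 0 = 1, so Ȟ^0 ≅ Z
Ȟ^1 = (3 − 0) − 2 = 1, so Ȟ^1 ≅ Z
Ȟ^2 = (0 − 0) − 0 = 0, so Ȟ^2 ≅ 0

Ȟ^0 ≅ Z, Ȟ^1 ≅ Z, Ȟ^2 ≅ 0


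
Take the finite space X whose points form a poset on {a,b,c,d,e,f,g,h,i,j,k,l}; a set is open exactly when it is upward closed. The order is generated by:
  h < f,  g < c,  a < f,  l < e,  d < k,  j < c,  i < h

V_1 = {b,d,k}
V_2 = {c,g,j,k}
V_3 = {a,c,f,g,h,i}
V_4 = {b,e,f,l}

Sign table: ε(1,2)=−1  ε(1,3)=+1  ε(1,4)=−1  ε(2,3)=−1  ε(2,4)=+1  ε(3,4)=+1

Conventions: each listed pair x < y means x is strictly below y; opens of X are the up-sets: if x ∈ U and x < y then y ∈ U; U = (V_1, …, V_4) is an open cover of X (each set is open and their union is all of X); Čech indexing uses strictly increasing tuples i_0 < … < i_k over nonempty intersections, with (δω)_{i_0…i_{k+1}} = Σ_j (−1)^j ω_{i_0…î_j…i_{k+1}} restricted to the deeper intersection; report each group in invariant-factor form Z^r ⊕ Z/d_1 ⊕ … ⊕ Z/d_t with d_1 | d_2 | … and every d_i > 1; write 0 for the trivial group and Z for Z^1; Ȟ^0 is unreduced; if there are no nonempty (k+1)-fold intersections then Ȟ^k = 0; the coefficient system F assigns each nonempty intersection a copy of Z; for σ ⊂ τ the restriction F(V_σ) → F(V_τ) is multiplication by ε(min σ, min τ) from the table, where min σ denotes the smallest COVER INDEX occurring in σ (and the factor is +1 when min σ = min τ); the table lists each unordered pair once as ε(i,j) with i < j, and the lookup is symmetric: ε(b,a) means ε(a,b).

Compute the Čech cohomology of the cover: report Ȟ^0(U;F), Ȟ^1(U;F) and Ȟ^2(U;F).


Ȟ^0 ≅ 0,  Ȟ^1 ≅ Z/2,  Ȟ^2 ≅ 0

cover nerve:
  V12={k} V14={b} V23={c,g} V34={f}
C dims 4,4; δ0: rk 4, SNF 1^3·2
Ȟ^0: (4−4)−0=0 ⇒ 0
Ȟ^1: (4−0)−4=0 plus torsion [2] ⇒ Z/2
Ȟ^2: (0−0)−0=0 ⇒ 0


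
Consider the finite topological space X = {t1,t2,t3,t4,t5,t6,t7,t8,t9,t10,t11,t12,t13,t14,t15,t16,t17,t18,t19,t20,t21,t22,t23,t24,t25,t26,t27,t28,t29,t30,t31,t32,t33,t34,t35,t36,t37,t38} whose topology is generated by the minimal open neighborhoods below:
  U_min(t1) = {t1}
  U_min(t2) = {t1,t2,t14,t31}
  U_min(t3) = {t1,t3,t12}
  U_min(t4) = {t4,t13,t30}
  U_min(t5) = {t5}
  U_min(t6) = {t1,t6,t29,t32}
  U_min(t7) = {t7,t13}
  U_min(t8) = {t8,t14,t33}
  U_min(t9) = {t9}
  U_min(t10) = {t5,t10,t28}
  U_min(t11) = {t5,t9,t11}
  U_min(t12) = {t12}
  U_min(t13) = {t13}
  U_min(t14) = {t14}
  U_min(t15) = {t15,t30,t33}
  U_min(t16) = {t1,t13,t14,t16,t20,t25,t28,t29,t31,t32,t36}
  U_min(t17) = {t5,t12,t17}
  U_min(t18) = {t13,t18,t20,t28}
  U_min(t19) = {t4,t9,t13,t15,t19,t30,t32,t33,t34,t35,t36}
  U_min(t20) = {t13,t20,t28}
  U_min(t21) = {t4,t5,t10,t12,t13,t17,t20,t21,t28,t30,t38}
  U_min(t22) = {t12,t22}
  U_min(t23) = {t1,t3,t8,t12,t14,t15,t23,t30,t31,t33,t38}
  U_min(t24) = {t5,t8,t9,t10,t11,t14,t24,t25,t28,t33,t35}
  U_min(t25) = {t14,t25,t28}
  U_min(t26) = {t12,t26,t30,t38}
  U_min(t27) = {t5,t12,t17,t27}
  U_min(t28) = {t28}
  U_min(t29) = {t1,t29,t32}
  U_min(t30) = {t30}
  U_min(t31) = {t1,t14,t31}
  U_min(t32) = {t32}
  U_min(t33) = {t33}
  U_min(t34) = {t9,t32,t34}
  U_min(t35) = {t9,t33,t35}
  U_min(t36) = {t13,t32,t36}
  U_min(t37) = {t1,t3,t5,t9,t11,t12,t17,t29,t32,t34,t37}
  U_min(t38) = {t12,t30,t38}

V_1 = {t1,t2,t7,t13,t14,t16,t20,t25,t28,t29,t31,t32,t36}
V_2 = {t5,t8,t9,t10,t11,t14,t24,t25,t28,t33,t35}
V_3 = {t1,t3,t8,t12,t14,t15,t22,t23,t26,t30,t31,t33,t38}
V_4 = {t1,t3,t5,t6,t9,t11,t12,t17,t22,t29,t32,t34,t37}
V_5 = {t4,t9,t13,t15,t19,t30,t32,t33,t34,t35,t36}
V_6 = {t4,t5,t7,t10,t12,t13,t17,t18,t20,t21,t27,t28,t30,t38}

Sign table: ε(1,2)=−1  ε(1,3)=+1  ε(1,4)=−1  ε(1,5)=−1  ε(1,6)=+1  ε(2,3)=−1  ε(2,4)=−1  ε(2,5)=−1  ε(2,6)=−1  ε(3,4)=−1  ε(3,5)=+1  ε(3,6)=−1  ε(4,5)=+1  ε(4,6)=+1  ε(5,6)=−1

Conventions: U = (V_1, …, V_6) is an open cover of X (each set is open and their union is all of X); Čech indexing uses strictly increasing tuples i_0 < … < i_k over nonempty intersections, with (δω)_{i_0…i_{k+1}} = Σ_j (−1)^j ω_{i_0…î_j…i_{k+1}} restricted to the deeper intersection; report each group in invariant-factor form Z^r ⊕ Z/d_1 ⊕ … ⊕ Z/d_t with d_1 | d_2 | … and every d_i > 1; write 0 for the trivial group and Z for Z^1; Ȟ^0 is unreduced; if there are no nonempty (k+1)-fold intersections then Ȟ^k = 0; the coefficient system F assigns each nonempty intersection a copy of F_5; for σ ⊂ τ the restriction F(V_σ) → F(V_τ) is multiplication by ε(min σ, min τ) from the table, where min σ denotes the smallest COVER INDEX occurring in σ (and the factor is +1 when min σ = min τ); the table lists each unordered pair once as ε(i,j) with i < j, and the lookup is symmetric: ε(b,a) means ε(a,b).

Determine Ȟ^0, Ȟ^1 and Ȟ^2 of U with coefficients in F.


Ȟ^0 ≅ 0; Ȟ^1 ≅ 0; Ȟ^2 ≅ Z/5

nonempty intersections:
  V12={t14,t25,t28} V13={t1,t14,t31} V14={t1,t29,t32} V15={t13,t32,t36} V16={t7,t13,t20,t28} V23={t8,t14,t33} V24={t5,t9,t11} V25={t9,t33,t35} V26={t5,t10,t28} V34={t1,t3,t12,t22} V35={t15,t30,t33} V36={t12,t30,t38} V45={t9,t32,t34} V46={t5,t12,t17} V56={t4,t13,t30}
  V123={t14} V126={t28} V134={t1} V145={t32} V156={t13} V235={t33} V245={t9} V246={t5} V346={t12} V356={t30}
C dims 6,15,10; δ0: rk_F5 6; δ1: rk_F5 9
Ȟ^0: (6−6)−0=0 ⇒ 0
Ȟ^1: (15−9)−6=0 ⇒ 0
Ȟ^2: (10−0)−9=1 ⇒ Z/5


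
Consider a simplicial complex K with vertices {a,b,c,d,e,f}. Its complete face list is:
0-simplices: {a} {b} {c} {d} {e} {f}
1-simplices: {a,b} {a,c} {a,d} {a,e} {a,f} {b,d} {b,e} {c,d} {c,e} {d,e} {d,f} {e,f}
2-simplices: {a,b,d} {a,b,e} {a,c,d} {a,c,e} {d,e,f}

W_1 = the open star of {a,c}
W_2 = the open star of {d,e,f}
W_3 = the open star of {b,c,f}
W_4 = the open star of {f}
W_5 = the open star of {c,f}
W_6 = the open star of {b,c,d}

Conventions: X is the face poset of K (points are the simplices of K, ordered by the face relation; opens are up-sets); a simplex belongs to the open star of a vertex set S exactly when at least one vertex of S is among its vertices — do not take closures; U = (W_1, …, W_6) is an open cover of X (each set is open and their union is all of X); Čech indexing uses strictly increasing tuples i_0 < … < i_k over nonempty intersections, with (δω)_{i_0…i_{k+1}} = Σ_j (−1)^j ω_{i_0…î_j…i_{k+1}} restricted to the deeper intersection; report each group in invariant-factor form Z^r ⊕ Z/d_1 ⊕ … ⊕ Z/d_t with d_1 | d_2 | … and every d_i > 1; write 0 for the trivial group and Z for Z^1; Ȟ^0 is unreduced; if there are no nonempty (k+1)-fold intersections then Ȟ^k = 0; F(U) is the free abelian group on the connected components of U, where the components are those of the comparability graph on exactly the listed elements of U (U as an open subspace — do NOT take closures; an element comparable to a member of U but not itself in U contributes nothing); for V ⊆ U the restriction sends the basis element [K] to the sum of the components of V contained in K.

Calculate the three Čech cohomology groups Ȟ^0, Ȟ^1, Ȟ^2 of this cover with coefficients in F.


Ȟ^0(U;F) ≅ Z; Ȟ^1(U;F) ≅ Z^2; Ȟ^2(U;F) ≅ 0

nerve simplices:
  W1={{a},{c},{a,b},{a,c},{a,d},{a,e},{a,f},{c,d},{c,e},{a,b,d},{a,b,e},{a,c,d},{a,c,e}} W2={{d},{e},{f},{a,d},{a,e},{a,f},{b,d},{b,e},{c,d},{c,e},{d,e},{d,f},{e,f},{a,b,d},{a,b,e},{a,c,d},{a,c,e},{d,e,f}} W3={{b},{c},{f},{a,b},{a,c},{a,f},{b,d},{b,e},{c,d},{c,e},{d,f},{e,f},{a,b,d},{a,b,e},{a,c,d},{a,c,e},{d,e,f}} W4={{f},{a,f},{d,f},{e,f},{d,e,f}} W5={{c},{f},{a,c},{a,f},{c,d},{c,e},{d,f},{e,f},{a,c,d},{a,c,e},{d,e,f}} W6={{b},{c},{d},{a,b},{a,c},{a,d},{b,d},{b,e},{c,d},{c,e},{d,e},{d,f},{a,b,d},{a,b,e},{a,c,d},{a,c,e},{d,e,f}}
  W12={{a,d},{a,e},{a,f},{c,d},{c,e},{a,b,d},{a,b,e},{a,c,d},{a,c,e}} W13={{c},{a,b},{a,c},{a,f},{c,d},{c,e},{a,b,d},{a,b,e},{a,c,d},{a,c,e}} W14={{a,f}} W15={{c},{a,c},{a,f},{c,d},{c,e},{a,c,d},{a,c,e}} W16={{c},{a,b},{a,c},{a,d},{c,d},{c,e},{a,b,d},{a,b,e},{a,c,d},{a,c,e}} W23={{f},{a,f},{b,d},{b,e},{c,d},{c,e},{d,f},{e,f},{a,b,d},{a,b,e},{a,c,d},{a,c,e},{d,e,f}} W24={{f},{a,f},{d,f},{e,f},{d,e,f}} W25={{f},{a,f},{c,d},{c,e},{d,f},{e,f},{a,c,d},{a,c,e},{d,e,f}} W26={{d},{a,d},{b,d},{b,e},{c,d},{c,e},{d,e},{d,f},{a,b,d},{a,b,e},{a,c,d},{a,c,e},{d,e,f}} W34={{f},{a,f},{d,f},{e,f},{d,e,f}} W35={{c},{f},{a,c},{a,f},{c,d},{c,e},{d,f},{e,f},{a,c,d},{a,c,e},{d,e,f}} W36={{b},{c},{a,b},{a,c},{b,d},{b,e},{c,d},{c,e},{d,f},{a,b,d},{a,b,e},{a,c,d},{a,c,e},{d,e,f}} W45={{f},{a,f},{d,f},{e,f},{d,e,f}} W46={{d,f},{d,e,f}} W56={{c},{a,c},{c,d},{c,e},{d,f},{a,c,d},{a,c,e},{d,e,f}}
  W123={{a,f},{c,d},{c,e},{a,b,d},{a,b,e},{a,c,d},{a,c,e}} W124={{a,f}} W125={{a,f},{c,d},{c,e},{a,c,d},{a,c,e}} W126={{a,d},{c,d},{c,e},{a,b,d},{a,b,e},{a,c,d},{a,c,e}} W134={{a,f}} W135={{c},{a,c},{a,f},{c,d},{c,e},{a,c,d},{a,c,e}} W136={{c},{a,b},{a,c},{c,d},{c,e},{a,b,d},{a,b,e},{a,c,d},{a,c,e}} W145={{a,f}} W156={{c},{a,c},{c,d},{c,e},{a,c,d},{a,c,e}} W234={{f},{a,f},{d,f},{e,f},{d,e,f}} W235={{f},{a,f},{c,d},{c,e},{d,f},{e,f},{a,c,d},{a,c,e},{d,e,f}} W236={{b,d},{b,e},{c,d},{c,e},{d,f},{a,b,d},{a,b,e},{a,c,d},{a,c,e},{d,e,f}} W245={{f},{a,f},{d,f},{e,f},{d,e,f}} W246={{d,f},{d,e,f}} W256={{c,d},{c,e},{d,f},{a,c,d},{a,c,e},{d,e,f}} W345={{f},{a,f},{d,f},{e,f},{d,e,f}} W346={{d,f},{d,e,f}} W356={{c},{a,c},{c,d},{c,e},{d,f},{a,c,d},{a,c,e},{d,e,f}} W456={{d,f},{d,e,f}}
  W1234={{a,f}} W1235={{a,f},{c,d},{c,e},{a,c,d},{a,c,e}} W1236={{c,d},{c,e},{a,b,d},{a,b,e},{a,c,d},{a,c,e}} W1245={{a,f}} W1256={{c,d},{c,e},{a,c,d},{a,c,e}} W1345={{a,f}} W1356={{c},{a,c},{c,d},{c,e},{a,c,d},{a,c,e}} W2345={{f},{a,f},{d,f},{e,f},{d,e,f}} W2346={{d,f},{d,e,f}} W2356={{c,d},{c,e},{d,f},{a,c,d},{a,c,e},{d,e,f}} W2456={{d,f},{d,e,f}} W3456={{d,f},{d,e,f}}
  W12345={{a,f}} W12356={{c,d},{c,e},{a,c,d},{a,c,e}} W23456={{d,f},{d,e,f}}
components per intersection:
  W1: {{a},{c},{a,b},{a,c},{a,d},{a,e},{a,f},{c,d},{c,e},{a,b,d},{a,b,e},{a,c,d},{a,c,e}}
  W2: {{d},{e},{f},{a,d},{a,e},{a,f},{b,d},{b,e},{c,d},{c,e},{d,e},{d,f},{e,f},{a,b,d},{a,b,e},{a,c,d},{a,c,e},{d,e,f}}
  W3: {{b},{a,b},{b,d},{b,e},{a,b,d},{a,b,e}} {{c},{a,c},{c,d},{c,e},{a,c,d},{a,c,e}} {{f},{a,f},{d,f},{e,f},{d,e,f}}
  W4: {{f},{a,f},{d,f},{e,f},{d,e,f}}
  W5: {{c},{a,c},{c,d},{c,e},{a,c,d},{a,c,e}} {{f},{a,f},{d,f},{e,f},{d,e,f}}
  W6: {{b},{c},{d},{a,b},{a,c},{a,d},{b,d},{b,e},{c,d},{c,e},{d,e},{d,f},{a,b,d},{a,b,e},{a,c,d},{a,c,e},{d,e,f}}
  W12: {{a,d},{c,d},{a,b,d},{a,c,d}} {{a,e},{c,e},{a,b,e},{a,c,e}} {{a,f}}
  W13: {{c},{a,c},{c,d},{c,e},{a,c,d},{a,c,e}} {{a,b},{a,b,d},{a,b,e}} {{a,f}}
  W14: {{a,f}}
  W15: {{c},{a,c},{c,d},{c,e},{a,c,d},{a,c,e}} {{a,f}}
  W16: {{c},{a,b},{a,c},{a,d},{c,d},{c,e},{a,b,d},{a,b,e},{a,c,d},{a,c,e}}
  W23: {{f},{a,f},{d,f},{e,f},{d,e,f}} {{b,d},{a,b,d}} {{b,e},{a,b,e}} {{c,d},{a,c,d}} {{c,e},{a,c,e}}
  W24: {{f},{a,f},{d,f},{e,f},{d,e,f}}
  W25: {{f},{a,f},{d,f},{e,f},{d,e,f}} {{c,d},{a,c,d}} {{c,e},{a,c,e}}
  W26: {{d},{a,d},{b,d},{c,d},{d,e},{d,f},{a,b,d},{a,c,d},{d,e,f}} {{b,e},{a,b,e}} {{c,e},{a,c,e}}
  W34: {{f},{a,f},{d,f},{e,f},{d,e,f}}
  W35: {{c},{a,c},{c,d},{c,e},{a,c,d},{a,c,e}} {{f},{a,f},{d,f},{e,f},{d,e,f}}
  W36: {{b},{a,b},{b,d},{b,e},{a,b,d},{a,b,e}} {{c},{a,c},{c,d},{c,e},{a,c,d},{a,c,e}} {{d,f},{d,e,f}}
  W45: {{f},{a,f},{d,f},{e,f},{d,e,f}}
  W46: {{d,f},{d,e,f}}
  W56: {{c},{a,c},{c,d},{c,e},{a,c,d},{a,c,e}} {{d,f},{d,e,f}}
  W123: {{a,f}} {{c,d},{a,c,d}} {{c,e},{a,c,e}} {{a,b,d}} {{a,b,e}}
  W124: {{a,f}}
  W125: {{a,f}} {{c,d},{a,c,d}} {{c,e},{a,c,e}}
  W126: {{a,d},{c,d},{a,b,d},{a,c,d}} {{c,e},{a,c,e}} {{a,b,e}}
  W134: {{a,f}}
  W135: {{c},{a,c},{c,d},{c,e},{a,c,d},{a,c,e}} {{a,f}}
  W136: {{c},{a,c},{c,d},{c,e},{a,c,d},{a,c,e}} {{a,b},{a,b,d},{a,b,e}}
  W145: {{a,f}}
  W156: {{c},{a,c},{c,d},{c,e},{a,c,d},{a,c,e}}
  W234: {{f},{a,f},{d,f},{e,f},{d,e,f}}
  W235: {{f},{a,f},{d,f},{e,f},{d,e,f}} {{c,d},{a,c,d}} {{c,e},{a,c,e}}
  W236: {{b,d},{a,b,d}} {{b,e},{a,b,e}} {{c,d},{a,c,d}} {{c,e},{a,c,e}} {{d,f},{d,e,f}}
  W245: {{f},{a,f},{d,f},{e,f},{d,e,f}}
  W246: {{d,f},{d,e,f}}
  W256: {{c,d},{a,c,d}} {{c,e},{a,c,e}} {{d,f},{d,e,f}}
  W345: {{f},{a,f},{d,f},{e,f},{d,e,f}}
  W346: {{d,f},{d,e,f}}
  W356: {{c},{a,c},{c,d},{c,e},{a,c,d},{a,c,e}} {{d,f},{d,e,f}}
  W456: {{d,f},{d,e,f}}
  W1234: {{a,f}}
  W1235: {{a,f}} {{c,d},{a,c,d}} {{c,e},{a,c,e}}
  W1236: {{c,d},{a,c,d}} {{c,e},{a,c,e}} {{a,b,d}} {{a,b,e}}
  W1245: {{a,f}}
  W1256: {{c,d},{a,c,d}} {{c,e},{a,c,e}}
  W1345: {{a,f}}
  W1356: {{c},{a,c},{c,d},{c,e},{a,c,d},{a,c,e}}
  W2345: {{f},{a,f},{d,f},{e,f},{d,e,f}}
  W2346: {{d,f},{d,e,f}}
  W2356: {{c,d},{a,c,d}} {{c,e},{a,c,e}} {{d,f},{d,e,f}}
  W2456: {{d,f},{d,e,f}}
  W3456: {{d,f},{d,e,f}}
  W12345: {{a,f}}
  W12356: {{c,d},{a,c,d}} {{c,e},{a,c,e}}
  W23456: {{d,f},{d,e,f}}
C dims 9,32,38,20; δ0: rk 8, SNF 1^8; δ1: rk 22, SNF 1^22; δ2: rk 16, SNF 1^16
degree 0: 9−8−0 = 1 → Ȟ^0 ≅ Z
degree 1: 32−22−8 = 2 → Ȟ^1 ≅ Z^2
degree 2: 38−16−22 = 0 → Ȟ^2 ≅ 0
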